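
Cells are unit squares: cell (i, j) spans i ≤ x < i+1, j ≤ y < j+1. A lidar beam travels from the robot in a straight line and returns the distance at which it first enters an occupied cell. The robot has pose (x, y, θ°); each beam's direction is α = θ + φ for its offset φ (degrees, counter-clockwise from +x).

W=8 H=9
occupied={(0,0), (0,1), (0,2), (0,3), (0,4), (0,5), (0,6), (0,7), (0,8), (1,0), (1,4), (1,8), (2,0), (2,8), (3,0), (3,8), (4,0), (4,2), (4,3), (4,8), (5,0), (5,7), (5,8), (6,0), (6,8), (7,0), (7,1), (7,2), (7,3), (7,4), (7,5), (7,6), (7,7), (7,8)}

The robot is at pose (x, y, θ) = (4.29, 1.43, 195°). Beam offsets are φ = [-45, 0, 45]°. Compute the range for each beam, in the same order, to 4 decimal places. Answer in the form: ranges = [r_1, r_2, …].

ranges = [3.7990, 1.6614, 0.4965]

beam 1: φ=-45°, α=150°
  direction (-0.8660, 0.5000); cell (4,1); t to first gridline: x 0.3349, y 1.1400 (then +1.1547 / +2.0000)
    (3,1) via x @ 0.3349
    (3,2) via y @ 1.1400
    (2,2) via x @ 1.4896
    (1,2) via x @ 2.6443
    (1,3) via y @ 3.1400
    (0,3) via x @ 3.7990  # hit
  → r_1 = 3.7990
beam 2: φ=0°, α=195°
  direction (-0.9659, -0.2588); cell (4,1); t to first gridline: x 0.3002, y 1.6614 (then +1.0353 / +3.8637)
    (3,1) via x @ 0.3002
    (2,1) via x @ 1.3355
    (2,0) via y @ 1.6614  # hit
  → r_2 = 1.6614
beam 3: φ=45°, α=240°
  direction (-0.5000, -0.8660); cell (4,1); t to first gridline: x 0.5800, y 0.4965 (then +2.0000 / +1.1547)
    (4,0) via y @ 0.4965  # hit
  → r_3 = 0.4965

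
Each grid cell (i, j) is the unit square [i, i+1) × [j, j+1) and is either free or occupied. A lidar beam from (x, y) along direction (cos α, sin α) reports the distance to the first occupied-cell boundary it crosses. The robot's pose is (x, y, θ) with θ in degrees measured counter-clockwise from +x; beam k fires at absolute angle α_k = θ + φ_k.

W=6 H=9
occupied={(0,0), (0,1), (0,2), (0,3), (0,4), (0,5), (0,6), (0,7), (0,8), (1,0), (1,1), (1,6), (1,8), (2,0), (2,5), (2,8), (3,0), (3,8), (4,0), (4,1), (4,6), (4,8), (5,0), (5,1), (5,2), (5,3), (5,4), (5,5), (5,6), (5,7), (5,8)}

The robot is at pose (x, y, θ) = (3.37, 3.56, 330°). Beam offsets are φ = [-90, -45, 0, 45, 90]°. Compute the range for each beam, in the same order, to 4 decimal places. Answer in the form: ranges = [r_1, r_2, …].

beam 1: φ=-90°, α=240°
  d=(-0.5000,-0.8660)  start (3,3)  tX=0.7400 tY=0.6466  stride 1/|dx|=2.0000 1/|dy|=1.1547
    cross y-line → (3,2), t=0.6466
    cross x-line → (2,2), t=0.7400
    cross y-line → (2,1), t=1.8013
    cross x-line → (1,1), t=2.7400 (wall)
  → r_1 = 2.7400
beam 2: φ=-45°, α=285°
  d=(0.2588,-0.9659)  start (3,3)  tX=2.4341 tY=0.5798  stride 1/|dx|=3.8637 1/|dy|=1.0353
    cross y-line → (3,2), t=0.5798
    cross y-line → (3,1), t=1.6150
    cross x-line → (4,1), t=2.4341 (wall)
  → r_2 = 2.4341
beam 3: φ=0°, α=330°
  d=(0.8660,-0.5000)  start (3,3)  tX=0.7275 tY=1.1200  stride 1/|dx|=1.1547 1/|dy|=2.0000
    cross x-line → (4,3), t=0.7275
    cross y-line → (4,2), t=1.1200
    cross x-line → (5,2), t=1.8822 (wall)
  → r_3 = 1.8822
beam 4: φ=45°, α=15°
  d=(0.9659,0.2588)  start (3,3)  tX=0.6522 tY=1.7000  stride 1/|dx|=1.0353 1/|dy|=3.8637
    cross x-line → (4,3), t=0.6522
    cross x-line → (5,3), t=1.6875 (wall)
  → r_4 = 1.6875
beam 5: φ=90°, α=60°
  d=(0.5000,0.8660)  start (3,3)  tX=1.2600 tY=0.5081  stride 1/|dx|=2.0000 1/|dy|=1.1547
    cross y-line → (3,4), t=0.5081
    cross x-line → (4,4), t=1.2600
    cross y-line → (4,5), t=1.6628
    cross y-line → (4,6), t=2.8175 (wall)
  → r_5 = 2.8175

ranges = [2.7400, 2.4341, 1.8822, 1.6875, 2.8175]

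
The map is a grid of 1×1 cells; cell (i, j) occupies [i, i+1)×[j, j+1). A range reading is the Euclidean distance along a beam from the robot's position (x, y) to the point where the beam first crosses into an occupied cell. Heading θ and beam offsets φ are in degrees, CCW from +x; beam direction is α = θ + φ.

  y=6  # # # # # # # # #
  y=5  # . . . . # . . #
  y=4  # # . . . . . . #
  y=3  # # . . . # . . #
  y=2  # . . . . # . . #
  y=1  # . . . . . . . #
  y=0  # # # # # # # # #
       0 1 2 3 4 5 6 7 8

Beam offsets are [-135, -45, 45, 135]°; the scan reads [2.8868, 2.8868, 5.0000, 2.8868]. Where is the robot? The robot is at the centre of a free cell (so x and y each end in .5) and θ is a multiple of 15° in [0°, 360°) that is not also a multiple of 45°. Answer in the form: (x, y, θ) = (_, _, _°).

The pose lattice has 30·16 = 480 candidates. Test each by forward raycasting.
  (3.5, 5.5, 345°): beam 1 = 1.7321 ≠ 2.8868 ✗
  (3.5, 5.5, 330°): beam 1 = 1.9319 ≠ 2.8868 ✗
  (4.5, 2.5, 210°): beam 1 = 2.5882 ≠ 2.8868 ✗
  …
  (3.5, 3.5, 345°): r_1=2.8868, r_2=2.8868, r_3=5.0000, r_4=2.8868 — all match ✓
Only this pose fits every beam.

(x, y, θ) = (3.5, 3.5, 345°)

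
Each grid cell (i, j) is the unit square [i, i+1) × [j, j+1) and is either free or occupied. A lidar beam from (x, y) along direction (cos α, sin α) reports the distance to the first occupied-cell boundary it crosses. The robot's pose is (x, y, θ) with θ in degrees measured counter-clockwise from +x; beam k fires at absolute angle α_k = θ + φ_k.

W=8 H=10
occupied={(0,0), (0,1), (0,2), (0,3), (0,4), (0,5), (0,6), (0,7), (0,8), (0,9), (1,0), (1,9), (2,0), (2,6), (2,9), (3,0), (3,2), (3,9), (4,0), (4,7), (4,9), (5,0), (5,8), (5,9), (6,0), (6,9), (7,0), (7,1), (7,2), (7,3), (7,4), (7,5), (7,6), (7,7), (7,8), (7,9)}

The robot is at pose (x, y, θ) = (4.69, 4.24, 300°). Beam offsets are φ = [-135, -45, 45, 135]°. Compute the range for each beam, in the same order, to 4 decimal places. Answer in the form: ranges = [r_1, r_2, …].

ranges = [3.8202, 3.3543, 2.3915, 3.8926]

beam 1: φ=-135°, α=165°
  direction (-0.9659, 0.2588); cell (4,4); t to first gridline: x 0.7143, y 2.9364 (then +1.0353 / +3.8637)
    (3,4) via x @ 0.7143
    (2,4) via x @ 1.7496
    (1,4) via x @ 2.7849
    (1,5) via y @ 2.9364
    (0,5) via x @ 3.8202  # hit
  → r_1 = 3.8202
beam 2: φ=-45°, α=255°
  direction (-0.2588, -0.9659); cell (4,4); t to first gridline: x 2.6660, y 0.2485 (then +3.8637 / +1.0353)
    (4,3) via y @ 0.2485
    (4,2) via y @ 1.2837
    (4,1) via y @ 2.3190
    (3,1) via x @ 2.6660
    (3,0) via y @ 3.3543  # hit
  → r_2 = 3.3543
beam 3: φ=45°, α=345°
  direction (0.9659, -0.2588); cell (4,4); t to first gridline: x 0.3209, y 0.9273 (then +1.0353 / +3.8637)
    (5,4) via x @ 0.3209
    (5,3) via y @ 0.9273
    (6,3) via x @ 1.3562
    (7,3) via x @ 2.3915  # hit
  → r_3 = 2.3915
beam 4: φ=135°, α=75°
  direction (0.2588, 0.9659); cell (4,4); t to first gridline: x 1.1977, y 0.7868 (then +3.8637 / +1.0353)
    (4,5) via y @ 0.7868
    (5,5) via x @ 1.1977
    (5,6) via y @ 1.8221
    (5,7) via y @ 2.8574
    (5,8) via y @ 3.8926  # hit
  → r_4 = 3.8926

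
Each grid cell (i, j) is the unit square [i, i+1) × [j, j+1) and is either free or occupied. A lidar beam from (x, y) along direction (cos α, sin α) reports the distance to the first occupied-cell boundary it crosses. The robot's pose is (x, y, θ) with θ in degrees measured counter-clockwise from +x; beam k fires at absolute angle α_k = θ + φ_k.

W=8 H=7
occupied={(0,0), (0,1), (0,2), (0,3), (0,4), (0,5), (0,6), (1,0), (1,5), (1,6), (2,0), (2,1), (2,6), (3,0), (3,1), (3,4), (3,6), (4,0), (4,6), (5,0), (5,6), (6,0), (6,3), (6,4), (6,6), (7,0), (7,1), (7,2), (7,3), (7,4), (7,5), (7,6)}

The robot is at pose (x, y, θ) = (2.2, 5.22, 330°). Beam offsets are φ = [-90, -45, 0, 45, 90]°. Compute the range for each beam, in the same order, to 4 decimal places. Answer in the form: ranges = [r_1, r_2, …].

ranges = [2.4000, 3.3336, 0.9238, 3.0137, 0.9007]

beam 1: φ=-90°, α=240°
  direction (-0.5000, -0.8660); cell (2,5); t to first gridline: x 0.4000, y 0.2540 (then +2.0000 / +1.1547)
    (2,4) via y @ 0.2540
    (1,4) via x @ 0.4000
    (1,3) via y @ 1.4087
    (0,3) via x @ 2.4000  # hit
  → r_1 = 2.4000
beam 2: φ=-45°, α=285°
  direction (0.2588, -0.9659); cell (2,5); t to first gridline: x 3.0910, y 0.2278 (then +3.8637 / +1.0353)
    (2,4) via y @ 0.2278
    (2,3) via y @ 1.2630
    (2,2) via y @ 2.2983
    (3,2) via x @ 3.0910
    (3,1) via y @ 3.3336  # hit
  → r_2 = 3.3336
beam 3: φ=0°, α=330°
  direction (0.8660, -0.5000); cell (2,5); t to first gridline: x 0.9238, y 0.4400 (then +1.1547 / +2.0000)
    (2,4) via y @ 0.4400
    (3,4) via x @ 0.9238  # hit
  → r_3 = 0.9238
beam 4: φ=45°, α=15°
  direction (0.9659, 0.2588); cell (2,5); t to first gridline: x 0.8282, y 3.0137 (then +1.0353 / +3.8637)
    (3,5) via x @ 0.8282
    (4,5) via x @ 1.8635
    (5,5) via x @ 2.8988
    (5,6) via y @ 3.0137  # hit
  → r_4 = 3.0137
beam 5: φ=90°, α=60°
  direction (0.5000, 0.8660); cell (2,5); t to first gridline: x 1.6000, y 0.9007 (then +2.0000 / +1.1547)
    (2,6) via y @ 0.9007  # hit
  → r_5 = 0.9007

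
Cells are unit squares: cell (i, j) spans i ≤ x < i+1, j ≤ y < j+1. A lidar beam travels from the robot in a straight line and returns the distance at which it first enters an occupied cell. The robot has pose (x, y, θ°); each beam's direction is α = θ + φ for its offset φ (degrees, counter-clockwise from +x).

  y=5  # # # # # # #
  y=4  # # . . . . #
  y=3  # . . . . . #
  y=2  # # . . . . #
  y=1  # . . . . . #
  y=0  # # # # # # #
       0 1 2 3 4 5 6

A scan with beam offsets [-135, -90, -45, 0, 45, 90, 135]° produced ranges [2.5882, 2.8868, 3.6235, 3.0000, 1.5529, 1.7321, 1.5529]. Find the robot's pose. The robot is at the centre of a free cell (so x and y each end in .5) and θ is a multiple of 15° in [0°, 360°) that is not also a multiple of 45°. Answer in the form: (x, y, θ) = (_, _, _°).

Candidates: 18 free-cell centres × 16 headings = 288 poses. Raycast each; keep the one whose scan matches to 4 dp.
  (4.5, 3.5, 30°): beam 3 = 1.5529 ≠ 3.6235 ✗
  (5.5, 3.5, 120°): beam 1 = 0.5176 ≠ 2.5882 ✗
  (2.5, 2.5, 330°): beam 1 = 0.5176 ≠ 2.5882 ✗
  …
  (4.5, 2.5, 210°): r_1=2.5882, r_2=2.8868, r_3=3.6235, r_4=3.0000, r_5=1.5529, r_6=1.7321, r_7=1.5529 — all match ✓
Unique over the lattice → pose = (4.5, 2.5, 210°).

(x, y, θ) = (4.5, 2.5, 210°)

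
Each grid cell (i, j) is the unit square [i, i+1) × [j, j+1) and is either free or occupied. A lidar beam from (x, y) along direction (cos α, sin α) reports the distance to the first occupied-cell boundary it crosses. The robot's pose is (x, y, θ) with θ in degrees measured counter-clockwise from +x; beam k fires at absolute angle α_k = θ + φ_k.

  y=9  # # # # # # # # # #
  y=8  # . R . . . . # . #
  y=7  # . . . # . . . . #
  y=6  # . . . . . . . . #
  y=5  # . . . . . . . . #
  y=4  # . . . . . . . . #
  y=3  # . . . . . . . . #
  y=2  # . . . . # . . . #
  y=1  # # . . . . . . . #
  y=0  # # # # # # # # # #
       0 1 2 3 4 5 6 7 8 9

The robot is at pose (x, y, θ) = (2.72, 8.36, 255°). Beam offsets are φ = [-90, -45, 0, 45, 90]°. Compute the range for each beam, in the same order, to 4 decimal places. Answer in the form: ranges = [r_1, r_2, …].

ranges = [1.7807, 1.9861, 6.5844, 6.1892, 1.3909]

beam 1: φ=-90°, α=165°
  direction (-0.9659, 0.2588); cell (2,8); t to first gridline: x 0.7454, y 2.4728 (then +1.0353 / +3.8637)
    (1,8) via x @ 0.7454
    (0,8) via x @ 1.7807  # hit
  → r_1 = 1.7807
beam 2: φ=-45°, α=210°
  direction (-0.8660, -0.5000); cell (2,8); t to first gridline: x 0.8314, y 0.7200 (then +1.1547 / +2.0000)
    (2,7) via y @ 0.7200
    (1,7) via x @ 0.8314
    (0,7) via x @ 1.9861  # hit
  → r_2 = 1.9861
beam 3: φ=0°, α=255°
  direction (-0.2588, -0.9659); cell (2,8); t to first gridline: x 2.7819, y 0.3727 (then +3.8637 / +1.0353)
    (2,7) via y @ 0.3727
    (2,6) via y @ 1.4080
    (2,5) via y @ 2.4433
    (1,5) via x @ 2.7819
    (1,4) via y @ 3.4785
    (1,3) via y @ 4.5138
    (1,2) via y @ 5.5491
    (1,1) via y @ 6.5844  # hit
  → r_3 = 6.5844
beam 4: φ=45°, α=300°
  direction (0.5000, -0.8660); cell (2,8); t to first gridline: x 0.5600, y 0.4157 (then +2.0000 / +1.1547)
    (2,7) via y @ 0.4157
    (3,7) via x @ 0.5600
    (3,6) via y @ 1.5704
    (4,6) via x @ 2.5600
    (4,5) via y @ 2.7251
    (4,4) via y @ 3.8798
    (5,4) via x @ 4.5600
    (5,3) via y @ 5.0345
    (5,2) via y @ 6.1892  # hit
  → r_4 = 6.1892
beam 5: φ=90°, α=345°
  direction (0.9659, -0.2588); cell (2,8); t to first gridline: x 0.2899, y 1.3909 (then +1.0353 / +3.8637)
    (3,8) via x @ 0.2899
    (4,8) via x @ 1.3252
    (4,7) via y @ 1.3909  # hit
  → r_5 = 1.3909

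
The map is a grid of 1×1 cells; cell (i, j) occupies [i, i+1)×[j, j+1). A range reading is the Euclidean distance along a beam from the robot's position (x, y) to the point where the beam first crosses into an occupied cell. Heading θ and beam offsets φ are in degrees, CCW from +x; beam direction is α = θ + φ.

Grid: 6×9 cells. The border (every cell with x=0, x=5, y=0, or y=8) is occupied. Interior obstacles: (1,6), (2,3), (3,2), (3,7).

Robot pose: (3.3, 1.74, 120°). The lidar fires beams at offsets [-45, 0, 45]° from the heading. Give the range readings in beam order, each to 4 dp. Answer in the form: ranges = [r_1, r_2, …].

beam 1: φ=-45°, α=75°
  dir = (cos 75°, sin 75°) = (0.2588, 0.9659); from cell (3,1)
  next x-line at t=2.7046, next y-line at t=0.2692; Δt_x=3.8637, Δt_y=1.0353
    y: enter (3,2) at t=0.2692 ← occupied
  → r_1 = 0.2692
beam 2: φ=0°, α=120°
  dir = (cos 120°, sin 120°) = (-0.5000, 0.8660); from cell (3,1)
  next x-line at t=0.6000, next y-line at t=0.3002; Δt_x=2.0000, Δt_y=1.1547
    y: enter (3,2) at t=0.3002 ← occupied
  → r_2 = 0.3002
beam 3: φ=45°, α=165°
  dir = (cos 165°, sin 165°) = (-0.9659, 0.2588); from cell (3,1)
  next x-line at t=0.3106, next y-line at t=1.0046; Δt_x=1.0353, Δt_y=3.8637
    x: enter (2,1) at t=0.3106
    y: enter (2,2) at t=1.0046
    x: enter (1,2) at t=1.3459
    x: enter (0,2) at t=2.3811 ← occupied
  → r_3 = 2.3811

ranges = [0.2692, 0.3002, 2.3811]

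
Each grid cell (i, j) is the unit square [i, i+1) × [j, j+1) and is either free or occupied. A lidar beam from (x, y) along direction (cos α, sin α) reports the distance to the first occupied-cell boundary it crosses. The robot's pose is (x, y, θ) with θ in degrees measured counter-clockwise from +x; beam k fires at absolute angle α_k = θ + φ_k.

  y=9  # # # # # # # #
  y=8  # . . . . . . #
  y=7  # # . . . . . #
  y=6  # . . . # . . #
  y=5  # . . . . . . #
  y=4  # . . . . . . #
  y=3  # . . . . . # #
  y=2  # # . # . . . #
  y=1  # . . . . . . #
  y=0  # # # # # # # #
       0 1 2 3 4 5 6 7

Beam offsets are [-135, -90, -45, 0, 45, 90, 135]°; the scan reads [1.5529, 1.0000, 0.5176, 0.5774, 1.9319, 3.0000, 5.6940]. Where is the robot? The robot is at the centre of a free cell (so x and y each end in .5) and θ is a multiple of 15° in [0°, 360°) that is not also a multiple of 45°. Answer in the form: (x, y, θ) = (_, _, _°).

(x, y, θ) = (1.5, 5.5, 210°)

Enumerate (i+0.5, j+0.5, θ) over the 43 free cells and 16 admissible headings. For each, cast all 7 beams and compare to the given ranges.
  (6.5, 1.5, 345°): beam 1 = 1.0000 ≠ 1.5529 ✗
  (2.5, 7.5, 255°): beam 1 = 1.7321 ≠ 1.5529 ✗
  (4.5, 3.5, 240°): beam 1 = 5.6940 ≠ 1.5529 ✗
  (3.5, 6.5, 15°): beam 1 = 4.0415 ≠ 1.5529 ✗
  …
  (1.5, 5.5, 210°): r_1=1.5529, r_2=1.0000, r_3=0.5176, r_4=0.5774, r_5=1.9319, r_6=3.0000, r_7=5.6940 — all match ✓
No second candidate reproduces the full scan.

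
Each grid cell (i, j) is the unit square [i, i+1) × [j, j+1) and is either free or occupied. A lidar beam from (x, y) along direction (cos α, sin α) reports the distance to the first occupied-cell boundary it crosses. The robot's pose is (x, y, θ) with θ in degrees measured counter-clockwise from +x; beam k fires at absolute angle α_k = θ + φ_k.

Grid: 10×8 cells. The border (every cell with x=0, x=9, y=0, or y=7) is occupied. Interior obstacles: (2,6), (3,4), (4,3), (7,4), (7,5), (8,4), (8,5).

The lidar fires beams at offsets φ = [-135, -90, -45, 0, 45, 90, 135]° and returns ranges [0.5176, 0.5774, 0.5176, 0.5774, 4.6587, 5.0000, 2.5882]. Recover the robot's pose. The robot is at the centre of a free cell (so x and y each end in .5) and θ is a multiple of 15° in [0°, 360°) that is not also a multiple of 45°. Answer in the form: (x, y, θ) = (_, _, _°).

The pose lattice has 41·16 = 656 candidates. Test each by forward raycasting.
  (6.5, 5.5, 240°): beam 1 = 1.5529 ≠ 0.5176 ✗
  (7.5, 3.5, 60°): beam 1 = 2.5882 ≠ 0.5176 ✗
  (6.5, 2.5, 15°): beam 1 = 1.7321 ≠ 0.5176 ✗
  (8.5, 3.5, 165°): beam 1 = 0.5774 ≠ 0.5176 ✗
  …
  (8.5, 3.5, 120°): r_1=0.5176, r_2=0.5774, r_3=0.5176, r_4=0.5774, r_5=4.6587, r_6=5.0000, r_7=2.5882 — all match ✓
Only this pose fits every beam.

(x, y, θ) = (8.5, 3.5, 120°)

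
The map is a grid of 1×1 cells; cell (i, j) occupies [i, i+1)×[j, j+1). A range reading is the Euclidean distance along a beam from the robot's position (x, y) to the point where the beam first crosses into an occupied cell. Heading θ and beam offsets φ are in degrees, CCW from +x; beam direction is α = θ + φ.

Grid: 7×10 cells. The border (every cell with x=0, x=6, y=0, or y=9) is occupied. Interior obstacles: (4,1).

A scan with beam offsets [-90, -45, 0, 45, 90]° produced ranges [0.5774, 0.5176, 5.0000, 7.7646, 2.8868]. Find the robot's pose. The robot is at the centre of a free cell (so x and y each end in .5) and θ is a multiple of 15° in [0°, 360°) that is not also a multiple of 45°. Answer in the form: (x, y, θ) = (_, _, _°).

Enumerate (i+0.5, j+0.5, θ) over the 39 free cells and 16 admissible headings. For each, cast all 5 beams and compare to the given ranges.
  (5.5, 6.5, 105°): beam 1 = 0.5176 ≠ 0.5774 ✗
  (4.5, 5.5, 240°): beam 1 = 4.0415 ≠ 0.5774 ✗
  (1.5, 5.5, 105°): beam 1 = 4.6587 ≠ 0.5774 ✗
  (1.5, 7.5, 240°): beam 3 = 1.0000 ≠ 5.0000 ✗
  (4.5, 2.5, 255°): beam 1 = 3.6235 ≠ 0.5774 ✗
  …
  (3.5, 1.5, 60°): r_1=0.5774, r_2=0.5176, r_3=5.0000, r_4=7.7646, r_5=2.8868 — all match ✓
Only this pose fits every beam.

(x, y, θ) = (3.5, 1.5, 60°)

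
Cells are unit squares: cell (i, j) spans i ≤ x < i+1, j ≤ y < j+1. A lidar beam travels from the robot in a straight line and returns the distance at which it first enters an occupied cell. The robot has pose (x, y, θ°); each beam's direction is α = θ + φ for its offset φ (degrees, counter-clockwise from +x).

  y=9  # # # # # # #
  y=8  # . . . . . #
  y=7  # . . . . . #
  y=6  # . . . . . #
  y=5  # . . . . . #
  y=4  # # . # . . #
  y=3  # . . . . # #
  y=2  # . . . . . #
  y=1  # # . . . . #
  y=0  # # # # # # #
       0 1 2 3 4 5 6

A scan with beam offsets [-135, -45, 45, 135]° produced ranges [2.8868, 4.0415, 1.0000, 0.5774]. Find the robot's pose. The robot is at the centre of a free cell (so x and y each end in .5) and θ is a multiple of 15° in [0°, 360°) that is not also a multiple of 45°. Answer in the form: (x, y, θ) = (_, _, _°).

(x, y, θ) = (5.5, 6.5, 255°)

Enumerate (i+0.5, j+0.5, θ) over the 36 free cells and 16 admissible headings. For each, cast all 4 beams and compare to the given ranges.
  (2.5, 8.5, 75°): beam 1 = 5.1962 ≠ 2.8868 ✗
  (4.5, 5.5, 120°): beam 1 = 1.5529 ≠ 2.8868 ✗
  (3.5, 7.5, 255°): beam 1 = 1.7321 ≠ 2.8868 ✗
  (1.5, 8.5, 30°): beam 1 = 1.9319 ≠ 2.8868 ✗
  …
  (5.5, 6.5, 255°): r_1=2.8868, r_2=4.0415, r_3=1.0000, r_4=0.5774 — all match ✓
Unique over the lattice → pose = (5.5, 6.5, 255°).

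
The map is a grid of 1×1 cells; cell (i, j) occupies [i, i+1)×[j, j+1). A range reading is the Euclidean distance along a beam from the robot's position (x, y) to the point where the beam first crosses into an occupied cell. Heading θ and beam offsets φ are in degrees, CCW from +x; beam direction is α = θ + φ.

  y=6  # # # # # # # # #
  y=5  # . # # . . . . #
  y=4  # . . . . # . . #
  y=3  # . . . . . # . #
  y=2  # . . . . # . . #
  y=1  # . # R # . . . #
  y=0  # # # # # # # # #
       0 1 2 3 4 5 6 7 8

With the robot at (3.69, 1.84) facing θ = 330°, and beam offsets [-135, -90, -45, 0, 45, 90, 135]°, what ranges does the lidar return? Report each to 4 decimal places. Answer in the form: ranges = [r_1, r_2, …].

beam 1: φ=-135°, α=195°
  d=(-0.9659,-0.2588)  start (3,1)  tX=0.7143 tY=3.2455  stride 1/|dx|=1.0353 1/|dy|=3.8637
    cross x-line → (2,1), t=0.7143 (wall)
  → r_1 = 0.7143
beam 2: φ=-90°, α=240°
  d=(-0.5000,-0.8660)  start (3,1)  tX=1.3800 tY=0.9699  stride 1/|dx|=2.0000 1/|dy|=1.1547
    cross y-line → (3,0), t=0.9699 (wall)
  → r_2 = 0.9699
beam 3: φ=-45°, α=285°
  d=(0.2588,-0.9659)  start (3,1)  tX=1.1977 tY=0.8696  stride 1/|dx|=3.8637 1/|dy|=1.0353
    cross y-line → (3,0), t=0.8696 (wall)
  → r_3 = 0.8696
beam 4: φ=0°, α=330°
  d=(0.8660,-0.5000)  start (3,1)  tX=0.3580 tY=1.6800  stride 1/|dx|=1.1547 1/|dy|=2.0000
    cross x-line → (4,1), t=0.3580 (wall)
  → r_4 = 0.3580
beam 5: φ=45°, α=15°
  d=(0.9659,0.2588)  start (3,1)  tX=0.3209 tY=0.6182  stride 1/|dx|=1.0353 1/|dy|=3.8637
    cross x-line → (4,1), t=0.3209 (wall)
  → r_5 = 0.3209
beam 6: φ=90°, α=60°
  d=(0.5000,0.8660)  start (3,1)  tX=0.6200 tY=0.1848  stride 1/|dx|=2.0000 1/|dy|=1.1547
    cross y-line → (3,2), t=0.1848
    cross x-line → (4,2), t=0.6200
    cross y-line → (4,3), t=1.3395
    cross y-line → (4,4), t=2.4942
    cross x-line → (5,4), t=2.6200 (wall)
  → r_6 = 2.6200
beam 7: φ=135°, α=105°
  d=(-0.2588,0.9659)  start (3,1)  tX=2.6660 tY=0.1656  stride 1/|dx|=3.8637 1/|dy|=1.0353
    cross y-line → (3,2), t=0.1656
    cross y-line → (3,3), t=1.2009
    cross y-line → (3,4), t=2.2362
    cross x-line → (2,4), t=2.6660
    cross y-line → (2,5), t=3.2715 (wall)
  → r_7 = 3.2715

ranges = [0.7143, 0.9699, 0.8696, 0.3580, 0.3209, 2.6200, 3.2715]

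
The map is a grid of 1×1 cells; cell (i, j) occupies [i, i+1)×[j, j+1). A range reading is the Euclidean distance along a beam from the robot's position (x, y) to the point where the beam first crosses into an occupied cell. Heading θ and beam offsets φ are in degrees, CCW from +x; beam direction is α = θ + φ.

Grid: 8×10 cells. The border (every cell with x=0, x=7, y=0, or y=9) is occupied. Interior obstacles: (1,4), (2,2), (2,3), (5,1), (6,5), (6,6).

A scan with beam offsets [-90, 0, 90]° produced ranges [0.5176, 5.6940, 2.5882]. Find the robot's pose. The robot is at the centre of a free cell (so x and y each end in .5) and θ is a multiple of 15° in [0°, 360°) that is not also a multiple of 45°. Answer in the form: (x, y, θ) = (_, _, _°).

Enumerate (i+0.5, j+0.5, θ) over the 42 free cells and 16 admissible headings. For each, cast all 3 beams and compare to the given ranges.
  (5.5, 7.5, 300°): beam 1 = 5.0000 ≠ 0.5176 ✗
  (2.5, 7.5, 240°): beam 1 = 1.7321 ≠ 0.5176 ✗
  (2.5, 1.5, 120°): beam 1 = 5.1962 ≠ 0.5176 ✗
  (3.5, 8.5, 105°): beam 1 = 1.9319 ≠ 0.5176 ✗
  …
  (6.5, 4.5, 165°): r_1=0.5176, r_2=5.6940, r_3=2.5882 — all match ✓
Only this pose fits every beam.

(x, y, θ) = (6.5, 4.5, 165°)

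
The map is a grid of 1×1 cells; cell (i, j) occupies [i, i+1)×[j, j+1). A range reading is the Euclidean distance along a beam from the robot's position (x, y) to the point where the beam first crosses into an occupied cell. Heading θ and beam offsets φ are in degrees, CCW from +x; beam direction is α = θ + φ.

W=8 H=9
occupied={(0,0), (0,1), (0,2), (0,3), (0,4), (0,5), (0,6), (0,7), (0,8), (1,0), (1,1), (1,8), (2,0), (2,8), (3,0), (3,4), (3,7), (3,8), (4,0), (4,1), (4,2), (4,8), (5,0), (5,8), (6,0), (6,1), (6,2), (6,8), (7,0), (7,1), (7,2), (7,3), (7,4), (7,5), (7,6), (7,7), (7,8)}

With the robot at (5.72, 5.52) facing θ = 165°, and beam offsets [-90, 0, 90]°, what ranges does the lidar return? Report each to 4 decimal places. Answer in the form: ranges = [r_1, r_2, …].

beam 1: φ=-90°, α=75°
  cosα=0.2588 sinα=0.9659 | (5,5) | tMaxX 1.0818 tMaxY 0.4969 | tΔX 3.8637 tΔY 1.0353
    t=0.4969 [y] (5,6)
    t=1.0818 [x] (6,6)
    t=1.5322 [y] (6,7)
    t=2.5675 [y] (6,8) — stop
  → r_1 = 2.5675
beam 2: φ=0°, α=165°
  cosα=-0.9659 sinα=0.2588 | (5,5) | tMaxX 0.7454 tMaxY 1.8546 | tΔX 1.0353 tΔY 3.8637
    t=0.7454 [x] (4,5)
    t=1.7807 [x] (3,5)
    t=1.8546 [y] (3,6)
    t=2.8160 [x] (2,6)
    t=3.8512 [x] (1,6)
    t=4.8865 [x] (0,6) — stop
  → r_2 = 4.8865
beam 3: φ=90°, α=255°
  cosα=-0.2588 sinα=-0.9659 | (5,5) | tMaxX 2.7819 tMaxY 0.5383 | tΔX 3.8637 tΔY 1.0353
    t=0.5383 [y] (5,4)
    t=1.5736 [y] (5,3)
    t=2.6089 [y] (5,2)
    t=2.7819 [x] (4,2) — stop
  → r_3 = 2.7819

ranges = [2.5675, 4.8865, 2.7819]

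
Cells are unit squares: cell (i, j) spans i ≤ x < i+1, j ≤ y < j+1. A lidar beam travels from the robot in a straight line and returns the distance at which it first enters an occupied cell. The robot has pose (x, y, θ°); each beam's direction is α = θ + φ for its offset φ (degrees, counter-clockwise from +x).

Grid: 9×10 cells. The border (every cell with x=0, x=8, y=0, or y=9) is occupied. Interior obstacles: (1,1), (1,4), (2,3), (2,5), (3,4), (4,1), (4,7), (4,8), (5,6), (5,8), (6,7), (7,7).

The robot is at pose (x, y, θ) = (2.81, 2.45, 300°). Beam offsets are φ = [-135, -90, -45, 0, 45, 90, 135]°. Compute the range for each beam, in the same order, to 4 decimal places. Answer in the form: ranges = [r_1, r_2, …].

beam 1: φ=-135°, α=165°
  d=(-0.9659,0.2588)  start (2,2)  tX=0.8386 tY=2.1250  stride 1/|dx|=1.0353 1/|dy|=3.8637
    cross x-line → (1,2), t=0.8386
    cross x-line → (0,2), t=1.8738 (wall)
  → r_1 = 1.8738
beam 2: φ=-90°, α=210°
  d=(-0.8660,-0.5000)  start (2,2)  tX=0.9353 tY=0.9000  stride 1/|dx|=1.1547 1/|dy|=2.0000
    cross y-line → (2,1), t=0.9000
    cross x-line → (1,1), t=0.9353 (wall)
  → r_2 = 0.9353
beam 3: φ=-45°, α=255°
  d=(-0.2588,-0.9659)  start (2,2)  tX=3.1296 tY=0.4659  stride 1/|dx|=3.8637 1/|dy|=1.0353
    cross y-line → (2,1), t=0.4659
    cross y-line → (2,0), t=1.5012 (wall)
  → r_3 = 1.5012
beam 4: φ=0°, α=300°
  d=(0.5000,-0.8660)  start (2,2)  tX=0.3800 tY=0.5196  stride 1/|dx|=2.0000 1/|dy|=1.1547
    cross x-line → (3,2), t=0.3800
    cross y-line → (3,1), t=0.5196
    cross y-line → (3,0), t=1.6743 (wall)
  → r_4 = 1.6743
beam 5: φ=45°, α=345°
  d=(0.9659,-0.2588)  start (2,2)  tX=0.1967 tY=1.7387  stride 1/|dx|=1.0353 1/|dy|=3.8637
    cross x-line → (3,2), t=0.1967
    cross x-line → (4,2), t=1.2320
    cross y-line → (4,1), t=1.7387 (wall)
  → r_5 = 1.7387
beam 6: φ=90°, α=30°
  d=(0.8660,0.5000)  start (2,2)  tX=0.2194 tY=1.1000  stride 1/|dx|=1.1547 1/|dy|=2.0000
    cross x-line → (3,2), t=0.2194
    cross y-line → (3,3), t=1.1000
    cross x-line → (4,3), t=1.3741
    cross x-line → (5,3), t=2.5288
    cross y-line → (5,4), t=3.1000
    cross x-line → (6,4), t=3.6835
    cross x-line → (7,4), t=4.8382
    cross y-line → (7,5), t=5.1000
    cross x-line → (8,5), t=5.9929 (wall)
  → r_6 = 5.9929
beam 7: φ=135°, α=75°
  d=(0.2588,0.9659)  start (2,2)  tX=0.7341 tY=0.5694  stride 1/|dx|=3.8637 1/|dy|=1.0353
    cross y-line → (2,3), t=0.5694 (wall)
  → r_7 = 0.5694

ranges = [1.8738, 0.9353, 1.5012, 1.6743, 1.7387, 5.9929, 0.5694]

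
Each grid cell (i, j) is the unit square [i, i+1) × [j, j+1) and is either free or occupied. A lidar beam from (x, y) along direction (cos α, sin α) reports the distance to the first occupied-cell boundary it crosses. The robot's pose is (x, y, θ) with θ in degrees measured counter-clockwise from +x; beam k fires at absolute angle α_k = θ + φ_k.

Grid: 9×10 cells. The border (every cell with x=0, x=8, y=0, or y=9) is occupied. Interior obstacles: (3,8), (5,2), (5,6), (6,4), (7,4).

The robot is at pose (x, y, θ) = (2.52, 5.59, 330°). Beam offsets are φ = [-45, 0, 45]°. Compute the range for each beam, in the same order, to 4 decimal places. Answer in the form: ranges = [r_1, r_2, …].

beam 1: φ=-45°, α=285°
  direction (0.2588, -0.9659); cell (2,5); t to first gridline: x 1.8546, y 0.6108 (then +3.8637 / +1.0353)
    (2,4) via y @ 0.6108
    (2,3) via y @ 1.6461
    (3,3) via x @ 1.8546
    (3,2) via y @ 2.6814
    (3,1) via y @ 3.7166
    (3,0) via y @ 4.7519  # hit
  → r_1 = 4.7519
beam 2: φ=0°, α=330°
  direction (0.8660, -0.5000); cell (2,5); t to first gridline: x 0.5543, y 1.1800 (then +1.1547 / +2.0000)
    (3,5) via x @ 0.5543
    (3,4) via y @ 1.1800
    (4,4) via x @ 1.7090
    (5,4) via x @ 2.8637
    (5,3) via y @ 3.1800
    (6,3) via x @ 4.0184
    (7,3) via x @ 5.1731
    (7,2) via y @ 5.1800
    (8,2) via x @ 6.3278  # hit
  → r_2 = 6.3278
beam 3: φ=45°, α=15°
  direction (0.9659, 0.2588); cell (2,5); t to first gridline: x 0.4969, y 1.5841 (then +1.0353 / +3.8637)
    (3,5) via x @ 0.4969
    (4,5) via x @ 1.5322
    (4,6) via y @ 1.5841
    (5,6) via x @ 2.5675  # hit
  → r_3 = 2.5675

ranges = [4.7519, 6.3278, 2.5675]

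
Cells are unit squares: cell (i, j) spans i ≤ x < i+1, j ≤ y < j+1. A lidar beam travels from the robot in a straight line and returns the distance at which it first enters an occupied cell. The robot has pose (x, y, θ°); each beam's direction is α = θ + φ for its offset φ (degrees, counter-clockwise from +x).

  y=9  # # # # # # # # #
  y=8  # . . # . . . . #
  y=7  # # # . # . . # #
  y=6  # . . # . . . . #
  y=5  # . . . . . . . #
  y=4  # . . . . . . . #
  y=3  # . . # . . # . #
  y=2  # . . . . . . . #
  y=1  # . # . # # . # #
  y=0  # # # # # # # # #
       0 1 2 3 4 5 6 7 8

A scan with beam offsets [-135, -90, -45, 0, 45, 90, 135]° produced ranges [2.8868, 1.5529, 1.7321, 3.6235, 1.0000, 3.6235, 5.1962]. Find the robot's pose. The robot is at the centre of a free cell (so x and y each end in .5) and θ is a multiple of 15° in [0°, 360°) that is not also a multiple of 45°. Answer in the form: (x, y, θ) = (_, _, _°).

(x, y, θ) = (2.5, 4.5, 255°)

The pose lattice has 44·16 = 704 candidates. Test each by forward raycasting.
  (5.5, 4.5, 75°): beam 1 = 1.0000 ≠ 2.8868 ✗
  (1.5, 4.5, 240°): beam 1 = 1.9319 ≠ 2.8868 ✗
  (5.5, 8.5, 60°): beam 1 = 4.6587 ≠ 2.8868 ✗
  (2.5, 2.5, 255°): beam 1 = 3.0000 ≠ 2.8868 ✗
  (5.5, 5.5, 30°): beam 1 = 3.6235 ≠ 2.8868 ✗
  …
  (2.5, 4.5, 255°): r_1=2.8868, r_2=1.5529, r_3=1.7321, r_4=3.6235, r_5=1.0000, r_6=3.6235, r_7=5.1962 — all match ✓
Only this pose fits every beam.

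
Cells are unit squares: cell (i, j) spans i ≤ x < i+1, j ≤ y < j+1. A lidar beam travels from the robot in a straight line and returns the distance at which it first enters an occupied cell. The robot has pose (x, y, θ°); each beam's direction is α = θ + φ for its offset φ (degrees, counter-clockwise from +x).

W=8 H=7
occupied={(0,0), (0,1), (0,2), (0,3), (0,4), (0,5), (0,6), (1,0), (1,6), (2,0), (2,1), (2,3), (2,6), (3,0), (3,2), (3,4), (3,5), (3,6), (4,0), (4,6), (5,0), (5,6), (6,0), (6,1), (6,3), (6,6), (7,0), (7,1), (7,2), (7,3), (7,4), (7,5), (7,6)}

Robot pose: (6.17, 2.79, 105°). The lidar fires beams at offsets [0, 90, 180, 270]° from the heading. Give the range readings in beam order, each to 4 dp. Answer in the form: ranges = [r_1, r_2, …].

ranges = [0.2174, 2.2465, 0.8179, 0.8114]

beam 1: φ=0°, α=105°
  dir = (cos 105°, sin 105°) = (-0.2588, 0.9659); from cell (6,2)
  next x-line at t=0.6568, next y-line at t=0.2174; Δt_x=3.8637, Δt_y=1.0353
    y: enter (6,3) at t=0.2174 ← occupied
  → r_1 = 0.2174
beam 2: φ=90°, α=195°
  dir = (cos 195°, sin 195°) = (-0.9659, -0.2588); from cell (6,2)
  next x-line at t=0.1760, next y-line at t=3.0523; Δt_x=1.0353, Δt_y=3.8637
    x: enter (5,2) at t=0.1760
    x: enter (4,2) at t=1.2113
    x: enter (3,2) at t=2.2465 ← occupied
  → r_2 = 2.2465
beam 3: φ=180°, α=285°
  dir = (cos 285°, sin 285°) = (0.2588, -0.9659); from cell (6,2)
  next x-line at t=3.2069, next y-line at t=0.8179; Δt_x=3.8637, Δt_y=1.0353
    y: enter (6,1) at t=0.8179 ← occupied
  → r_3 = 0.8179
beam 4: φ=270°, α=15°
  dir = (cos 15°, sin 15°) = (0.9659, 0.2588); from cell (6,2)
  next x-line at t=0.8593, next y-line at t=0.8114; Δt_x=1.0353, Δt_y=3.8637
    y: enter (6,3) at t=0.8114 ← occupied
  → r_4 = 0.8114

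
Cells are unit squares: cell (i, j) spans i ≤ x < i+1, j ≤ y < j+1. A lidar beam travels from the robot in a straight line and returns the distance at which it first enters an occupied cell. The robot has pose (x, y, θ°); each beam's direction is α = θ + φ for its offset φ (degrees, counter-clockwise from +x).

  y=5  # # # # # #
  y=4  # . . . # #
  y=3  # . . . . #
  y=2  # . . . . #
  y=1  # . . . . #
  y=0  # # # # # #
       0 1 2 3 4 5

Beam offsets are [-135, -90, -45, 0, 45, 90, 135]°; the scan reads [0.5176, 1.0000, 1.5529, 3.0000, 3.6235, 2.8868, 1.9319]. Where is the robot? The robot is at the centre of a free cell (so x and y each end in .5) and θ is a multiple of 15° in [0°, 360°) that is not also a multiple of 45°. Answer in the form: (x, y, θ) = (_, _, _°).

(x, y, θ) = (1.5, 2.5, 330°)

Candidates: 15 free-cell centres × 16 headings = 240 poses. Raycast each; keep the one whose scan matches to 4 dp.
  (3.5, 2.5, 345°): beam 1 = 2.8868 ≠ 0.5176 ✗
  (2.5, 1.5, 255°): beam 1 = 3.0000 ≠ 0.5176 ✗
  (3.5, 4.5, 150°): beam 2 = 0.5774 ≠ 1.0000 ✗
  (4.5, 1.5, 120°): beam 2 = 0.5774 ≠ 1.0000 ✗
  …
  (1.5, 2.5, 330°): r_1=0.5176, r_2=1.0000, r_3=1.5529, r_4=3.0000, r_5=3.6235, r_6=2.8868, r_7=1.9319 — all match ✓
No second candidate reproduces the full scan.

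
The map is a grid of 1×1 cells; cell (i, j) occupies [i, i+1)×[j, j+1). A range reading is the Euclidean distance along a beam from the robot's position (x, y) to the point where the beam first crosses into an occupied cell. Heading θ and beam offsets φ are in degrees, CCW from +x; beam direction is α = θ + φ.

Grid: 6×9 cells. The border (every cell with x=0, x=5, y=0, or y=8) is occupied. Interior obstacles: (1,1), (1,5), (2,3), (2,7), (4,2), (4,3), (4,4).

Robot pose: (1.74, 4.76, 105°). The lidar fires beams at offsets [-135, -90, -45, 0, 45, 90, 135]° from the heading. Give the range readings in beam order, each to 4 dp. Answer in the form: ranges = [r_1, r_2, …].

ranges = [2.6096, 3.3750, 0.2771, 0.2485, 0.4800, 0.7661, 1.4800]

beam 1: φ=-135°, α=330°
  dir = (cos 330°, sin 330°) = (0.8660, -0.5000); from cell (1,4)
  next x-line at t=0.3002, next y-line at t=1.5200; Δt_x=1.1547, Δt_y=2.0000
    x: enter (2,4) at t=0.3002
    x: enter (3,4) at t=1.4549
    y: enter (3,3) at t=1.5200
    x: enter (4,3) at t=2.6096 ← occupied
  → r_1 = 2.6096
beam 2: φ=-90°, α=15°
  dir = (cos 15°, sin 15°) = (0.9659, 0.2588); from cell (1,4)
  next x-line at t=0.2692, next y-line at t=0.9273; Δt_x=1.0353, Δt_y=3.8637
    x: enter (2,4) at t=0.2692
    y: enter (2,5) at t=0.9273
    x: enter (3,5) at t=1.3044
    x: enter (4,5) at t=2.3397
    x: enter (5,5) at t=3.3750 ← occupied
  → r_2 = 3.3750
beam 3: φ=-45°, α=60°
  dir = (cos 60°, sin 60°) = (0.5000, 0.8660); from cell (1,4)
  next x-line at t=0.5200, next y-line at t=0.2771; Δt_x=2.0000, Δt_y=1.1547
    y: enter (1,5) at t=0.2771 ← occupied
  → r_3 = 0.2771
beam 4: φ=0°, α=105°
  dir = (cos 105°, sin 105°) = (-0.2588, 0.9659); from cell (1,4)
  next x-line at t=2.8591, next y-line at t=0.2485; Δt_x=3.8637, Δt_y=1.0353
    y: enter (1,5) at t=0.2485 ← occupied
  → r_4 = 0.2485
beam 5: φ=45°, α=150°
  dir = (cos 150°, sin 150°) = (-0.8660, 0.5000); from cell (1,4)
  next x-line at t=0.8545, next y-line at t=0.4800; Δt_x=1.1547, Δt_y=2.0000
    y: enter (1,5) at t=0.4800 ← occupied
  → r_5 = 0.4800
beam 6: φ=90°, α=195°
  dir = (cos 195°, sin 195°) = (-0.9659, -0.2588); from cell (1,4)
  next x-line at t=0.7661, next y-line at t=2.9364; Δt_x=1.0353, Δt_y=3.8637
    x: enter (0,4) at t=0.7661 ← occupied
  → r_6 = 0.7661
beam 7: φ=135°, α=240°
  dir = (cos 240°, sin 240°) = (-0.5000, -0.8660); from cell (1,4)
  next x-line at t=1.4800, next y-line at t=0.8776; Δt_x=2.0000, Δt_y=1.1547
    y: enter (1,3) at t=0.8776
    x: enter (0,3) at t=1.4800 ← occupied
  → r_7 = 1.4800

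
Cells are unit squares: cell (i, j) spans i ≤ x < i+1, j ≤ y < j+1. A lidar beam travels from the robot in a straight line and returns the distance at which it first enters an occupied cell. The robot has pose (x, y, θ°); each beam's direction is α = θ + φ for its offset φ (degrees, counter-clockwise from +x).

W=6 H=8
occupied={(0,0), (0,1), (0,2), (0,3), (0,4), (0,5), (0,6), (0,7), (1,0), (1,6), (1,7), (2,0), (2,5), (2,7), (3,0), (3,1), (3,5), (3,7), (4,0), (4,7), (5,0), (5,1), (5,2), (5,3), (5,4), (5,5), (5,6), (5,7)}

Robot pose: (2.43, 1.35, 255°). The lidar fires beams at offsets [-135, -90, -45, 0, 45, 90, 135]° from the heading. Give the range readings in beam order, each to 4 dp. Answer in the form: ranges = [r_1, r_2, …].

beam 1: φ=-135°, α=120°
  cosα=-0.5000 sinα=0.8660 | (2,1) | tMaxX 0.8600 tMaxY 0.7506 | tΔX 2.0000 tΔY 1.1547
    t=0.7506 [y] (2,2)
    t=0.8600 [x] (1,2)
    t=1.9053 [y] (1,3)
    t=2.8600 [x] (0,3) — stop
  → r_1 = 2.8600
beam 2: φ=-90°, α=165°
  cosα=-0.9659 sinα=0.2588 | (2,1) | tMaxX 0.4452 tMaxY 2.5114 | tΔX 1.0353 tΔY 3.8637
    t=0.4452 [x] (1,1)
    t=1.4804 [x] (0,1) — stop
  → r_2 = 1.4804
beam 3: φ=-45°, α=210°
  cosα=-0.8660 sinα=-0.5000 | (2,1) | tMaxX 0.4965 tMaxY 0.7000 | tΔX 1.1547 tΔY 2.0000
    t=0.4965 [x] (1,1)
    t=0.7000 [y] (1,0) — stop
  → r_3 = 0.7000
beam 4: φ=0°, α=255°
  cosα=-0.2588 sinα=-0.9659 | (2,1) | tMaxX 1.6614 tMaxY 0.3623 | tΔX 3.8637 tΔY 1.0353
    t=0.3623 [y] (2,0) — stop
  → r_4 = 0.3623
beam 5: φ=45°, α=300°
  cosα=0.5000 sinα=-0.8660 | (2,1) | tMaxX 1.1400 tMaxY 0.4041 | tΔX 2.0000 tΔY 1.1547
    t=0.4041 [y] (2,0) — stop
  → r_5 = 0.4041
beam 6: φ=90°, α=345°
  cosα=0.9659 sinα=-0.2588 | (2,1) | tMaxX 0.5901 tMaxY 1.3523 | tΔX 1.0353 tΔY 3.8637
    t=0.5901 [x] (3,1) — stop
  → r_6 = 0.5901
beam 7: φ=135°, α=30°
  cosα=0.8660 sinα=0.5000 | (2,1) | tMaxX 0.6582 tMaxY 1.3000 | tΔX 1.1547 tΔY 2.0000
    t=0.6582 [x] (3,1) — stop
  → r_7 = 0.6582

ranges = [2.8600, 1.4804, 0.7000, 0.3623, 0.4041, 0.5901, 0.6582]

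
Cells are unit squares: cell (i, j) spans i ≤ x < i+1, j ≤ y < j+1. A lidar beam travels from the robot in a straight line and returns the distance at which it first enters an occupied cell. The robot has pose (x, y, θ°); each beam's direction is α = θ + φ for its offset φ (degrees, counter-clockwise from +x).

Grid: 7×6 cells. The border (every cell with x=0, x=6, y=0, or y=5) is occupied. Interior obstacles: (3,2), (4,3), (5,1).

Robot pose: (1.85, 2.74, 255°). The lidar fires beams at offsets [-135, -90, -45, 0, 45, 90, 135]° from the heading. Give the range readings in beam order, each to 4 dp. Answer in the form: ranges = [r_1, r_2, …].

ranges = [1.7000, 0.8800, 0.9815, 1.8014, 2.0092, 1.1906, 2.4826]

beam 1: φ=-135°, α=120°
  dir = (cos 120°, sin 120°) = (-0.5000, 0.8660); from cell (1,2)
  next x-line at t=1.7000, next y-line at t=0.3002; Δt_x=2.0000, Δt_y=1.1547
    y: enter (1,3) at t=0.3002
    y: enter (1,4) at t=1.4549
    x: enter (0,4) at t=1.7000 ← occupied
  → r_1 = 1.7000
beam 2: φ=-90°, α=165°
  dir = (cos 165°, sin 165°) = (-0.9659, 0.2588); from cell (1,2)
  next x-line at t=0.8800, next y-line at t=1.0046; Δt_x=1.0353, Δt_y=3.8637
    x: enter (0,2) at t=0.8800 ← occupied
  → r_2 = 0.8800
beam 3: φ=-45°, α=210°
  dir = (cos 210°, sin 210°) = (-0.8660, -0.5000); from cell (1,2)
  next x-line at t=0.9815, next y-line at t=1.4800; Δt_x=1.1547, Δt_y=2.0000
    x: enter (0,2) at t=0.9815 ← occupied
  → r_3 = 0.9815
beam 4: φ=0°, α=255°
  dir = (cos 255°, sin 255°) = (-0.2588, -0.9659); from cell (1,2)
  next x-line at t=3.2841, next y-line at t=0.7661; Δt_x=3.8637, Δt_y=1.0353
    y: enter (1,1) at t=0.7661
    y: enter (1,0) at t=1.8014 ← occupied
  → r_4 = 1.8014
beam 5: φ=45°, α=300°
  dir = (cos 300°, sin 300°) = (0.5000, -0.8660); from cell (1,2)
  next x-line at t=0.3000, next y-line at t=0.8545; Δt_x=2.0000, Δt_y=1.1547
    x: enter (2,2) at t=0.3000
    y: enter (2,1) at t=0.8545
    y: enter (2,0) at t=2.0092 ← occupied
  → r_5 = 2.0092
beam 6: φ=90°, α=345°
  dir = (cos 345°, sin 345°) = (0.9659, -0.2588); from cell (1,2)
  next x-line at t=0.1553, next y-line at t=2.8591; Δt_x=1.0353, Δt_y=3.8637
    x: enter (2,2) at t=0.1553
    x: enter (3,2) at t=1.1906 ← occupied
  → r_6 = 1.1906
beam 7: φ=135°, α=30°
  dir = (cos 30°, sin 30°) = (0.8660, 0.5000); from cell (1,2)
  next x-line at t=0.1732, next y-line at t=0.5200; Δt_x=1.1547, Δt_y=2.0000
    x: enter (2,2) at t=0.1732
    y: enter (2,3) at t=0.5200
    x: enter (3,3) at t=1.3279
    x: enter (4,3) at t=2.4826 ← occupied
  → r_7 = 2.4826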